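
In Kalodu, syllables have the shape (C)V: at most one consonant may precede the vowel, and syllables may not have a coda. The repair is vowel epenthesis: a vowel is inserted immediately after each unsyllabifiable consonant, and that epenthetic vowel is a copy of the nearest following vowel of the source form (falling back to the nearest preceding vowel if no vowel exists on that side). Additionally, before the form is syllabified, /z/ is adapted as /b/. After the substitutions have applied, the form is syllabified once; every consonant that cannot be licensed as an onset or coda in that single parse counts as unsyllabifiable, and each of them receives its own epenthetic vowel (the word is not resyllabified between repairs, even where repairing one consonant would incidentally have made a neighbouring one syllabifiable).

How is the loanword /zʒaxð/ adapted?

baʒaxaða

Substitution: /z/ → /b/, giving /bʒaxð/.
The consonants /b/, /x/, /ð/ cannot be parsed into a legal (C)V syllable (no codas are permitted; onsets are limited to one consonant).
Epenthesis after each stranded consonant: /b/ → /ba/, /x/ → /xa/, /ð/ → /ða/.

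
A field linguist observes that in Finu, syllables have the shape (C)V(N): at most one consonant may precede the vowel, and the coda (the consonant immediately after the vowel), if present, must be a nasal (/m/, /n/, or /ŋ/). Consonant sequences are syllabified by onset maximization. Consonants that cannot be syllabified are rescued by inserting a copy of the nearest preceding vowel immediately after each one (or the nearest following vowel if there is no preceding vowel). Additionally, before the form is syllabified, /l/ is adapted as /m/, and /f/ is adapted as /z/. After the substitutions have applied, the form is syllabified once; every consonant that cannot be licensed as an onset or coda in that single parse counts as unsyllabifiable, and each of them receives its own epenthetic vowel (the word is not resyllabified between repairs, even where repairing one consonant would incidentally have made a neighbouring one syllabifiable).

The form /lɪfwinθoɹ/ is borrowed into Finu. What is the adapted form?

mɪzɪwinθoɹo

Substitution: /l/ → /m/, /f/ → /z/, giving /mɪzwinθoɹ/.
The consonants /z/, /ɹ/ cannot be parsed into a legal (C)V(N) syllable (only a nasal (/m/, /n/, or /ŋ/) is licensed in coda position; onsets are limited to one consonant).
Epenthesis after each stranded consonant: /z/ → /zɪ/, /ɹ/ → /ɹo/.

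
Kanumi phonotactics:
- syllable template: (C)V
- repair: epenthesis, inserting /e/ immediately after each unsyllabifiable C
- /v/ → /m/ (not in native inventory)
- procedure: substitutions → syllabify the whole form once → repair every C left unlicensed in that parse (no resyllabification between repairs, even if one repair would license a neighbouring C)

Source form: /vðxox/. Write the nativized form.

meðexoxe

Substitution: /v/ → /m/, giving /mðxox/.
Syllabifying with onset maximization leaves /m/, /ð/, /x/ stranded (no codas are permitted; onsets are limited to one consonant).
Inserting the epenthetic vowel yields /m/ → /me/, /ð/ → /ðe/, /x/ → /xe/.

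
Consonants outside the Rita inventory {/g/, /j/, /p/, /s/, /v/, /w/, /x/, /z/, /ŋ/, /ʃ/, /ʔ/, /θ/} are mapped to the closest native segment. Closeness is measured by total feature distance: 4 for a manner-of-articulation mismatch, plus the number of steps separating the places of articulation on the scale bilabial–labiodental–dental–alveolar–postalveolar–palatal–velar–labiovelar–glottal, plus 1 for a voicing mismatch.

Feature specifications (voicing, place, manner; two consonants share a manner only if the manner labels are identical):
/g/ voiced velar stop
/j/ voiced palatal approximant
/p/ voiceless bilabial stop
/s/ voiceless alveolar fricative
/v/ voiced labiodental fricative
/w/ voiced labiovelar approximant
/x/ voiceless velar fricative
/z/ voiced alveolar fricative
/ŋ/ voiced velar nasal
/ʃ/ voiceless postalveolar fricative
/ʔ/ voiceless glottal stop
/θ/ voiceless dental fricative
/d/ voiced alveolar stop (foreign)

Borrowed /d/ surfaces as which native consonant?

g

/g/ is closest: same manner (stop), place distance 3 (alveolar→velar), same voicing; total 3. Next closest is /p/ at distance 4.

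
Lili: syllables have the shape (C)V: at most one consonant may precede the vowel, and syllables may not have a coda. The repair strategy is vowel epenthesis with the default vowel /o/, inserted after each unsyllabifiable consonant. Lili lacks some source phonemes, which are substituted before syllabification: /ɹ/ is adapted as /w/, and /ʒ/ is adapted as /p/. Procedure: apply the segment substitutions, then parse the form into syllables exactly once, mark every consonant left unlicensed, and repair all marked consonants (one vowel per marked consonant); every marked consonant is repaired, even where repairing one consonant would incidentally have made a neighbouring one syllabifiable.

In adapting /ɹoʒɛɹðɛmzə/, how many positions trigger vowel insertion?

After substitution the input is /wopɛwðɛmzə/.
The unsyllabifiable consonants are /w/, /m/; each receives one epenthetic vowel.

2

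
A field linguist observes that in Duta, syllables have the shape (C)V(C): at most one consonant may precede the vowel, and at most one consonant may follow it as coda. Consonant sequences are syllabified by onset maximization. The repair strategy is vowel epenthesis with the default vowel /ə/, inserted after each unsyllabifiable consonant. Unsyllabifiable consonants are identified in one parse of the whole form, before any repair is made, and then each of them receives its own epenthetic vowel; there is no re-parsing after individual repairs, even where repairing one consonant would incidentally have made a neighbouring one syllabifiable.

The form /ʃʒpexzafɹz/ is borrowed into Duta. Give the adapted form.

Syllabifying with onset maximization leaves /ʃ/, /ʒ/, /ɹ/, /z/ stranded (at most one coda consonant is licensed; onsets are limited to one consonant).
Inserting the epenthetic vowel yields /ʃ/ → /ʃə/, /ʒ/ → /ʒə/, /ɹ/ → /ɹə/, /z/ → /zə/.

ʃəʒəpexzafɹəzə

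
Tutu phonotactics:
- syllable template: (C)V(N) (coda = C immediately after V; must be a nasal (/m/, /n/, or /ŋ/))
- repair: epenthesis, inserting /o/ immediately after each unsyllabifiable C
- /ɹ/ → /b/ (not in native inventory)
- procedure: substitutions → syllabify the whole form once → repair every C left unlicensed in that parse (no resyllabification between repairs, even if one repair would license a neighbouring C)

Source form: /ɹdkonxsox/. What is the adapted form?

bodokonxosoxo

Substitution: /ɹ/ → /b/, giving /bdkonxsox/.
Syllabifying with onset maximization leaves /b/, /d/, /x/, /x/ stranded (only a nasal (/m/, /n/, or /ŋ/) is licensed in coda position; onsets are limited to one consonant).
Epenthesis after each stranded consonant: /b/ → /bo/, /d/ → /do/, /x/ → /xo/, /x/ → /xo/.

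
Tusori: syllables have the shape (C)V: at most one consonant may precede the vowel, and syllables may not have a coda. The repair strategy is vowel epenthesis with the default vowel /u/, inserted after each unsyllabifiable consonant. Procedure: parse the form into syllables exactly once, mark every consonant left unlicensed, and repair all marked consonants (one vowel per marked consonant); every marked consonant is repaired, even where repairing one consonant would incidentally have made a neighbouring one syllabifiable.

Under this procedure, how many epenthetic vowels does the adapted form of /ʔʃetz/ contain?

The unsyllabifiable consonants are /ʔ/, /t/, /z/; each receives one epenthetic vowel.

3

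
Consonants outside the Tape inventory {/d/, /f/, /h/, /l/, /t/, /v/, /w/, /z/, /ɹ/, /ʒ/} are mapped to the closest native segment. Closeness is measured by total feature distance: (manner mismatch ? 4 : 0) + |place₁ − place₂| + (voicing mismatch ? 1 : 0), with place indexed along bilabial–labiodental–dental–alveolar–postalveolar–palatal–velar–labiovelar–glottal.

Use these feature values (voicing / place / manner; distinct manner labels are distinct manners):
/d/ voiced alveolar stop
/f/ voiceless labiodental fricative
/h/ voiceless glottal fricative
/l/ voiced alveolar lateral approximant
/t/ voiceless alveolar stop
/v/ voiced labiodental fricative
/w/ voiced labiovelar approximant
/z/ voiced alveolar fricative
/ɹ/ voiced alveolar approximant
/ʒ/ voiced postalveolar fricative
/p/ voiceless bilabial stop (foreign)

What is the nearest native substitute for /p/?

t

/t/ is closest: same manner (stop), place distance 3 (bilabial→alveolar), same voicing; total 3. Next closest is /d/ at distance 4.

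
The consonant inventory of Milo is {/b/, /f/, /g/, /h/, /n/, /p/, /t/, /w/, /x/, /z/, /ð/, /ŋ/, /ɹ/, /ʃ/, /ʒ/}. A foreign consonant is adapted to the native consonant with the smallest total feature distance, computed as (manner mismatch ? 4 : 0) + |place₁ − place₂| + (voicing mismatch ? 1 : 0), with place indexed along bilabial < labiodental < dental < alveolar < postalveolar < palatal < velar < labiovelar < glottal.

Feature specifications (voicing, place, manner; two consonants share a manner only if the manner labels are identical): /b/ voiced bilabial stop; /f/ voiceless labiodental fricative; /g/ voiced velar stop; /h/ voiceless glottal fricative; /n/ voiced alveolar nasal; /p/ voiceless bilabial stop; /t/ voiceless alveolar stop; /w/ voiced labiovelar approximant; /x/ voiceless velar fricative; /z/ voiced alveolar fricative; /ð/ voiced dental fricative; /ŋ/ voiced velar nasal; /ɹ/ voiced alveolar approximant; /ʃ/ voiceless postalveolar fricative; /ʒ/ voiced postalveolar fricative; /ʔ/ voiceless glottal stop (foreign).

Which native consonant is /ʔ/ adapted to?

/g/ is closest: same manner (stop), place distance 2 (glottal→velar), voicing differs (+1); total 3. Next closest is /h/ at distance 4.

g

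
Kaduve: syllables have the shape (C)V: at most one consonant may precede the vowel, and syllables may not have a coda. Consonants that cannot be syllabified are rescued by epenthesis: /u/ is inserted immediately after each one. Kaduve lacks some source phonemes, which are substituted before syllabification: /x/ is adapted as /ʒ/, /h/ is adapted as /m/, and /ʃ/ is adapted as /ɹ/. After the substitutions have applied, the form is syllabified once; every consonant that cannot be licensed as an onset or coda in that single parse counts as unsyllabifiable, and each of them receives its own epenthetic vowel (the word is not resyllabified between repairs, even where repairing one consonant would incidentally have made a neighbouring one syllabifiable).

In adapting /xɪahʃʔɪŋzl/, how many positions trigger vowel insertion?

5

After substitution the input is /ʒɪamɹʔɪŋzl/.
The unsyllabifiable consonants are /m/, /ɹ/, /ŋ/, /z/, /l/; each receives one epenthetic vowel.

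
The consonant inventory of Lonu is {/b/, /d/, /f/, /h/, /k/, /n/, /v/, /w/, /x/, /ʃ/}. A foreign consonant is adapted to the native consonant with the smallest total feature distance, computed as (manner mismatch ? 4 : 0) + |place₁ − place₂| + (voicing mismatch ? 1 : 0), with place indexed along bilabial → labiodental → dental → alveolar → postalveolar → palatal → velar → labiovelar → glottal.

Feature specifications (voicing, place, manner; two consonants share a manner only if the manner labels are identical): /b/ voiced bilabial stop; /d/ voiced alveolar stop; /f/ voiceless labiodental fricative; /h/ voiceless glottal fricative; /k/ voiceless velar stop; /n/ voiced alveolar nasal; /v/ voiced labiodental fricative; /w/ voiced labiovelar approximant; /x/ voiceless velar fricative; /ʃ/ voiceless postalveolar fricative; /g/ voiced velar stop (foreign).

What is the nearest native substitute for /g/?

k

/k/ is closest: same manner (stop), place distance 0 (velar→velar), voicing differs (+1); total 1. Next closest is /d/ at distance 3.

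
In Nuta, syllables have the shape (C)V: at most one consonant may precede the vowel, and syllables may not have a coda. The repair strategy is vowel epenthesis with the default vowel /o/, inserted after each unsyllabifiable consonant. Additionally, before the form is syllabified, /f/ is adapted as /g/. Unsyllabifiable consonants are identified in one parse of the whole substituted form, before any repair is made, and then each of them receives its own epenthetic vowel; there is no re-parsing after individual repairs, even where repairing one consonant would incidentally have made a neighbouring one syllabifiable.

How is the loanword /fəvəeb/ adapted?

Substitution: /f/ → /g/, giving /gəvəeb/.
Syllabifying with onset maximization leaves /b/ stranded (no codas are permitted; onsets are limited to one consonant).
Each unlicensed consonant becomes the onset of a new syllable: /b/ → /bo/.

gəvəebo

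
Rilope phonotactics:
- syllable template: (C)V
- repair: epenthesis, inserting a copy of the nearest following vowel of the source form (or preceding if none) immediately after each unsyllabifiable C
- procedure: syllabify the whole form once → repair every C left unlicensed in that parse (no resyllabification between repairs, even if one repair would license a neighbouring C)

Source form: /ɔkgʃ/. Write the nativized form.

ɔkɔgɔʃɔ

Syllabifying with onset maximization leaves /k/, /g/, /ʃ/ stranded (no codas are permitted; onsets are limited to one consonant).
Inserting the epenthetic vowel yields /k/ → /kɔ/, /g/ → /gɔ/, /ʃ/ → /ʃɔ/.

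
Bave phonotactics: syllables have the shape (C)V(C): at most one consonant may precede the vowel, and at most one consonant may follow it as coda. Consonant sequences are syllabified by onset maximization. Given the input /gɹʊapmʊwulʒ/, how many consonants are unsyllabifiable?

2

The consonants /g/, /ʒ/ cannot be parsed into a legal (C)V(C) syllable (at most one coda consonant is licensed; onsets are limited to one consonant).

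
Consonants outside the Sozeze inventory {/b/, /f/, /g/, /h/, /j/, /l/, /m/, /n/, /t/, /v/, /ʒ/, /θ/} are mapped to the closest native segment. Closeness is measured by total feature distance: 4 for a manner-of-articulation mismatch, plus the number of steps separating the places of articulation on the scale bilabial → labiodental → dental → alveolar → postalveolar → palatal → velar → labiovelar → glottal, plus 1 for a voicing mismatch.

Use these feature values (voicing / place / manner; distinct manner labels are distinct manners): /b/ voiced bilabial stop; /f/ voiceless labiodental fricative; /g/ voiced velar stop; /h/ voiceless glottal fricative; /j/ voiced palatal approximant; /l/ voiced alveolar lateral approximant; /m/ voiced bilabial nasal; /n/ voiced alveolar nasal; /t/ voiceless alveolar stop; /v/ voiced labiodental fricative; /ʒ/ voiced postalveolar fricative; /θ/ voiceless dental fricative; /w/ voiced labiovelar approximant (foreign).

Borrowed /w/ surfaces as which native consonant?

j

/j/ is closest: same manner (approximant), place distance 2 (labiovelar→palatal), same voicing; total 2. Next closest is /g/ at distance 5.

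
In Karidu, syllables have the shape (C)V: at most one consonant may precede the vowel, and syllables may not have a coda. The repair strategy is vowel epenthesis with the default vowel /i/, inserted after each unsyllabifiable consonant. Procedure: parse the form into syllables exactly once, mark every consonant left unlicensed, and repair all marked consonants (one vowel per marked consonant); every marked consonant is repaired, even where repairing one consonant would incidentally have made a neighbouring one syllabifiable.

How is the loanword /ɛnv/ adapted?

ɛnivi

The consonants /n/, /v/ cannot be parsed into a legal (C)V syllable (no codas are permitted; onsets are limited to one consonant).
Epenthesis after each stranded consonant: /n/ → /ni/, /v/ → /vi/.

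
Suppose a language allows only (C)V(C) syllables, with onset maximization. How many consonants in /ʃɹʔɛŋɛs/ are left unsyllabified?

2

Under (C)V(C), the unsyllabifiable consonants are /ʃ/, /ɹ/ (at most one coda consonant is licensed; onsets are limited to one consonant).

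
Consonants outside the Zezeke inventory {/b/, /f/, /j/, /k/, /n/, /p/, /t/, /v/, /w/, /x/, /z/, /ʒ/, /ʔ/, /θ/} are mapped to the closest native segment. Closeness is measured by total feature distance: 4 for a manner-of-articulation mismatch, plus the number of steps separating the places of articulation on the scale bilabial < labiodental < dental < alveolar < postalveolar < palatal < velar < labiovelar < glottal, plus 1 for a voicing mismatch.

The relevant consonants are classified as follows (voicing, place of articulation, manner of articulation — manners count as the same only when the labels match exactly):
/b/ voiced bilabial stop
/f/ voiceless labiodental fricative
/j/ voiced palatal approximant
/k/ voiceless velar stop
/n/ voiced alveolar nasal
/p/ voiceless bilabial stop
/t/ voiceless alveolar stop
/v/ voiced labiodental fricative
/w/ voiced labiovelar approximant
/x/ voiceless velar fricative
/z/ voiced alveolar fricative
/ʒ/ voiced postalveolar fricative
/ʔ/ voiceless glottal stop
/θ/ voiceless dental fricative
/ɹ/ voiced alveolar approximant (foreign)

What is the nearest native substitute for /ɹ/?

j

/j/ is closest: same manner (approximant), place distance 2 (alveolar→palatal), same voicing; total 2. Next closest is /n/ at distance 4.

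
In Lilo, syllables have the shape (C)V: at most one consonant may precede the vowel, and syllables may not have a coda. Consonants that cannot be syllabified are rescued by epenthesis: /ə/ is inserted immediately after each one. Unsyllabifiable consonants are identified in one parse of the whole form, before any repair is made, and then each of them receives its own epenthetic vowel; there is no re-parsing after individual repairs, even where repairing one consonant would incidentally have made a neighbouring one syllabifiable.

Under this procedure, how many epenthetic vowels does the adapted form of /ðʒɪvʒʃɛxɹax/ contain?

The unsyllabifiable consonants are /ð/, /v/, /ʒ/, /x/, /x/; each receives one epenthetic vowel.

5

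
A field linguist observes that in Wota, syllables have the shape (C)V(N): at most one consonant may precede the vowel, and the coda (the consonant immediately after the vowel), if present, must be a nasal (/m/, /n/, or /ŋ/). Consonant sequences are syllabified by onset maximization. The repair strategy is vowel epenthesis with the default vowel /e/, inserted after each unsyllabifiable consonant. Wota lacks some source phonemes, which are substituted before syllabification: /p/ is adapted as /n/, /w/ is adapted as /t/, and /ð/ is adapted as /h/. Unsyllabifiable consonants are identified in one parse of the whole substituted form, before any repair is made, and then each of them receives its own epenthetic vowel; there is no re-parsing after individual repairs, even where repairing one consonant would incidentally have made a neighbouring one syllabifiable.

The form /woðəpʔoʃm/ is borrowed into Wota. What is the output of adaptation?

tohənʔoʃeme

Substitution: /w/ → /t/, /ð/ → /h/, /p/ → /n/, giving /tohənʔoʃm/.
Under (C)V(N), the unsyllabifiable consonants are /ʃ/, /m/ (only a nasal (/m/, /n/, or /ŋ/) is licensed in coda position; onsets are limited to one consonant).
Each unlicensed consonant becomes the onset of a new syllable: /ʃ/ → /ʃe/, /m/ → /me/.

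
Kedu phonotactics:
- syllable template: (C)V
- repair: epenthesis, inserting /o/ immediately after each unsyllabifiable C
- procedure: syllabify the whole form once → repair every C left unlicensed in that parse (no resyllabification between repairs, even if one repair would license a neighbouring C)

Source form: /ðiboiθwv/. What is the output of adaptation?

ðiboiθowovo

Syllabifying with onset maximization leaves /θ/, /w/, /v/ stranded (no codas are permitted; onsets are limited to one consonant).
Each unlicensed consonant becomes the onset of a new syllable: /θ/ → /θo/, /w/ → /wo/, /v/ → /vo/.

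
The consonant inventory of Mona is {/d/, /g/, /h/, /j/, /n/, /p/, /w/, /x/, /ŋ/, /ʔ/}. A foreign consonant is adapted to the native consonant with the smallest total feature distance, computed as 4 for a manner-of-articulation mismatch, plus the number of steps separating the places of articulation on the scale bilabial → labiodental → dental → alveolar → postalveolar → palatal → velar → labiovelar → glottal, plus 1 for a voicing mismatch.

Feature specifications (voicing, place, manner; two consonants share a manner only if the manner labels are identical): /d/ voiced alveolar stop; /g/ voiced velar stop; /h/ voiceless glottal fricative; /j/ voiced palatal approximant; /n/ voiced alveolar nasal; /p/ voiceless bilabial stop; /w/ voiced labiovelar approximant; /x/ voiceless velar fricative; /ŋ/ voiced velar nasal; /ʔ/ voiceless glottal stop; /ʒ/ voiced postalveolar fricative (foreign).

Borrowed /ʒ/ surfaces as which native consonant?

x

/x/ is closest: same manner (fricative), place distance 2 (postalveolar→velar), voicing differs (+1); total 3. Next closest is /d/ at distance 5.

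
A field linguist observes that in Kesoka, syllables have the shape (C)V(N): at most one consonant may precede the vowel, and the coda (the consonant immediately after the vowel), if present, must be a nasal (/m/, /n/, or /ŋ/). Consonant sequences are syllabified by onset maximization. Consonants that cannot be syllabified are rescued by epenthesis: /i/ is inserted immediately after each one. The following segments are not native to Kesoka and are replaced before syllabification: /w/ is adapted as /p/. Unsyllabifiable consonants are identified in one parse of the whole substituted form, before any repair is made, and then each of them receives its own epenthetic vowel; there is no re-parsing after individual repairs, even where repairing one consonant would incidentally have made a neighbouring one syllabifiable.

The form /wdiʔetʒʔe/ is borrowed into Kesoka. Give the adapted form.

pidiʔetiʒiʔe

Substitution: /w/ → /p/, giving /pdiʔetʒʔe/.
Syllabifying with onset maximization leaves /p/, /t/, /ʒ/ stranded (only a nasal (/m/, /n/, or /ŋ/) is licensed in coda position; onsets are limited to one consonant).
Each unlicensed consonant becomes the onset of a new syllable: /p/ → /pi/, /t/ → /ti/, /ʒ/ → /ʒi/.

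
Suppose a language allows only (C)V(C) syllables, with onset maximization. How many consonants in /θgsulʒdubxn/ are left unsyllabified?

5

The consonants /θ/, /g/, /ʒ/, /x/, /n/ cannot be parsed into a legal (C)V(C) syllable (at most one coda consonant is licensed; onsets are limited to one consonant).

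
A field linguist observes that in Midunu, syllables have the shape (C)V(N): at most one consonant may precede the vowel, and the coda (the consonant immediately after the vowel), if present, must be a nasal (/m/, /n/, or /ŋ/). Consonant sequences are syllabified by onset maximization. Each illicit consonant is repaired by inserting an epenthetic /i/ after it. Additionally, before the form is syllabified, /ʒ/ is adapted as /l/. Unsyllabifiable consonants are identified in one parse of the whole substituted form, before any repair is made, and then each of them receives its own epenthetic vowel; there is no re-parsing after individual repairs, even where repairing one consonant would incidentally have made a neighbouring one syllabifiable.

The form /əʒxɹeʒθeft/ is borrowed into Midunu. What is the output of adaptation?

əlixiɹeliθefiti

Substitution: /ʒ/ → /l/, giving /əlxɹelθeft/.
Under (C)V(N), the unsyllabifiable consonants are /l/, /x/, /l/, /f/, /t/ (only a nasal (/m/, /n/, or /ŋ/) is licensed in coda position; onsets are limited to one consonant).
Inserting the epenthetic vowel yields /l/ → /li/, /x/ → /xi/, /l/ → /li/, /f/ → /fi/, /t/ → /ti/.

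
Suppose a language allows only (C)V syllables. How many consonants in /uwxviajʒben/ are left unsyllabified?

The consonants /w/, /x/, /j/, /ʒ/, /n/ cannot be parsed into a legal (C)V syllable (no codas are permitted; onsets are limited to one consonant).

5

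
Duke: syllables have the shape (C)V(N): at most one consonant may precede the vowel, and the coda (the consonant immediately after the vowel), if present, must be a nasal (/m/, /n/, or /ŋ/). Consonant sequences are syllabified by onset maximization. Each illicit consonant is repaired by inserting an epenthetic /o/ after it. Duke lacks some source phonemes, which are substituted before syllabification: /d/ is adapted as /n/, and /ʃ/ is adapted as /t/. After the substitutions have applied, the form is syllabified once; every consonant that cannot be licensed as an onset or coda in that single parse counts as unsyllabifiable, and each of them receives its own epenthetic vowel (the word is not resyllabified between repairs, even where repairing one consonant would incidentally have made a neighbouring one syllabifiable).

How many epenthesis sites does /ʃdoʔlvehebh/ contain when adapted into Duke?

5

After substitution the input is /tnoʔlvehebh/.
The unsyllabifiable consonants are /t/, /ʔ/, /l/, /b/, /h/; each receives one epenthetic vowel.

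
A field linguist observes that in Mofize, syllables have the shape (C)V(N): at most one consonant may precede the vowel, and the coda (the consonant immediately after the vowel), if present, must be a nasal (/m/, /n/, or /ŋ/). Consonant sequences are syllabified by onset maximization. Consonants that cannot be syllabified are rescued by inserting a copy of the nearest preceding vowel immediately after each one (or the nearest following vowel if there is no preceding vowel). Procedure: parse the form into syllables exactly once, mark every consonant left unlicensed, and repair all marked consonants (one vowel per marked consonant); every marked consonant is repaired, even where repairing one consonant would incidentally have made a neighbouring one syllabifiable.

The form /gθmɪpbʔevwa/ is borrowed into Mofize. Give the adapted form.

Syllabifying with onset maximization leaves /g/, /θ/, /p/, /b/, /v/ stranded (only a nasal (/m/, /n/, or /ŋ/) is licensed in coda position; onsets are limited to one consonant).
Each unlicensed consonant becomes the onset of a new syllable: /g/ → /gɪ/, /θ/ → /θɪ/, /p/ → /pɪ/, /b/ → /bɪ/, /v/ → /ve/.

gɪθɪmɪpɪbɪʔevewa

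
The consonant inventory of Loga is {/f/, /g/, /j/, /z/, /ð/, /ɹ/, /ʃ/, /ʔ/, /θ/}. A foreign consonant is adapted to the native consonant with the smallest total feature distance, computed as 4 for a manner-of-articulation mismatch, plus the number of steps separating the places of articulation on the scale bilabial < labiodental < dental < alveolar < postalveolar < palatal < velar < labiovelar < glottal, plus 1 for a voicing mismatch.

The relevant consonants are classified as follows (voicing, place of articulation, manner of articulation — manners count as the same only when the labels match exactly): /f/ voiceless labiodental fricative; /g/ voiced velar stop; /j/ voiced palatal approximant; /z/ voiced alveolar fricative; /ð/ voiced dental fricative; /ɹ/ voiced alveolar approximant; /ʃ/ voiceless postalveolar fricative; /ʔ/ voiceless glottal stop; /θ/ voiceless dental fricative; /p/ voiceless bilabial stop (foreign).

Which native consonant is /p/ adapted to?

/f/ is closest: manner differs (stop→fricative, +4), place distance 1 (bilabial→labiodental), same voicing; total 5. Next closest is /θ/ at distance 6.

f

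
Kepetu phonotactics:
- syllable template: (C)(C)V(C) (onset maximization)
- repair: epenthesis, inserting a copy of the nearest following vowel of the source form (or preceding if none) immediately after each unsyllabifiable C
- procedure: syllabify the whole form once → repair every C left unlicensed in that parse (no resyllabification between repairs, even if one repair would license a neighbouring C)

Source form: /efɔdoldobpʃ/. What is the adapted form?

efɔdoldobpoʃo

Under (C)(C)V(C), the unsyllabifiable consonants are /p/, /ʃ/ (at most one coda consonant is licensed; onsets may contain at most 2 consonants).
Each unlicensed consonant becomes the onset of a new syllable: /p/ → /po/, /ʃ/ → /ʃo/.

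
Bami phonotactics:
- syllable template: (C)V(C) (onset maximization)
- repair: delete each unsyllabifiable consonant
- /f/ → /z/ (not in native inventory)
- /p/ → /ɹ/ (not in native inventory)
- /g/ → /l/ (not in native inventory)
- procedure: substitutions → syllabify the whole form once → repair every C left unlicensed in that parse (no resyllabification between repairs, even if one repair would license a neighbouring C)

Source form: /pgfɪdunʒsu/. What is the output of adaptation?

Substitution: /p/ → /ɹ/, /g/ → /l/, /f/ → /z/, giving /ɹlzɪdunʒsu/.
Under (C)V(C), the unsyllabifiable consonants are /ɹ/, /l/, /ʒ/ (at most one coda consonant is licensed; onsets are limited to one consonant).
Each unlicensed consonant is deleted: /ɹ/, /l/, /ʒ/.

zɪdunsu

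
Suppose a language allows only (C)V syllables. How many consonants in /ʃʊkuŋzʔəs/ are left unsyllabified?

3

Syllabifying with onset maximization leaves /ŋ/, /z/, /s/ stranded (no codas are permitted; onsets are limited to one consonant).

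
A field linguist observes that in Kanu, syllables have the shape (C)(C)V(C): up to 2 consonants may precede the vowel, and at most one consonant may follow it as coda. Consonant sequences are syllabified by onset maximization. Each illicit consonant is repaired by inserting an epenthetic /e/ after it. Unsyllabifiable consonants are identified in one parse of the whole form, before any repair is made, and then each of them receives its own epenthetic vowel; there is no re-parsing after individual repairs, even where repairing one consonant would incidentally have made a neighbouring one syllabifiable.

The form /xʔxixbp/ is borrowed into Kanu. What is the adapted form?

xeʔxixbepe

The consonants /x/, /b/, /p/ cannot be parsed into a legal (C)(C)V(C) syllable (at most one coda consonant is licensed; onsets may contain at most 2 consonants).
Epenthesis after each stranded consonant: /x/ → /xe/, /b/ → /be/, /p/ → /pe/.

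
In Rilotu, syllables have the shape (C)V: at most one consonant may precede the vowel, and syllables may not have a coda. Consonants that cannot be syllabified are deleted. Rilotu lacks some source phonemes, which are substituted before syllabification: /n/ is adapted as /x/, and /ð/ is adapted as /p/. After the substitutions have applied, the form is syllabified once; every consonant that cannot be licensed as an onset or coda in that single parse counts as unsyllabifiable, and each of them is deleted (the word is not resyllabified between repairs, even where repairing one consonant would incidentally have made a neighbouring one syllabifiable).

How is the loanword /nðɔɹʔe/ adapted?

Substitution: /n/ → /x/, /ð/ → /p/, giving /xpɔɹʔe/.
The consonants /x/, /ɹ/ cannot be parsed into a legal (C)V syllable (no codas are permitted; onsets are limited to one consonant).
Each unlicensed consonant is deleted: /x/, /ɹ/.

pɔʔe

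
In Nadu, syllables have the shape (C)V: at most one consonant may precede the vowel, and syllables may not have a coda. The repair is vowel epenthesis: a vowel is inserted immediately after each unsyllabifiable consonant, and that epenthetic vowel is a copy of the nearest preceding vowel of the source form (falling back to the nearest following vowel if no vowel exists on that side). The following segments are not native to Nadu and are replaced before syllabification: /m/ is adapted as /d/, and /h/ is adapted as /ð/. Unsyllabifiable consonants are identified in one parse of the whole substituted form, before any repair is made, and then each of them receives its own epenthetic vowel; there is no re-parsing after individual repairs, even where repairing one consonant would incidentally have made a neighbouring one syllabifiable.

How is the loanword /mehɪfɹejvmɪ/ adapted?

deðɪfɪɹejevedɪ

Substitution: /m/ → /d/, /h/ → /ð/, giving /deðɪfɹejvdɪ/.
Under (C)V, the unsyllabifiable consonants are /f/, /j/, /v/ (no codas are permitted; onsets are limited to one consonant).
Each unlicensed consonant becomes the onset of a new syllable: /f/ → /fɪ/, /j/ → /je/, /v/ → /ve/.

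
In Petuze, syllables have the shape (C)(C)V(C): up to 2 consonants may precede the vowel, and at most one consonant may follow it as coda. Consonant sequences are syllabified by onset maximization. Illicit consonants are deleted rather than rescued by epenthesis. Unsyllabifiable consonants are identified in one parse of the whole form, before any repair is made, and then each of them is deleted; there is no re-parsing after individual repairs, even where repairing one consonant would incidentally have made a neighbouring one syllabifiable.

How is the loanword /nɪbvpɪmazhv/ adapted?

The consonants /h/, /v/ cannot be parsed into a legal (C)(C)V(C) syllable (at most one coda consonant is licensed; onsets may contain at most 2 consonants).
Deleting the stranded consonants removes /h/, /v/.

nɪbvpɪmaz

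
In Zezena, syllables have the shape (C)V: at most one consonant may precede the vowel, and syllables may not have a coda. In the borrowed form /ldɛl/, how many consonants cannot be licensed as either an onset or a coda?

Under (C)V, the unsyllabifiable consonants are /l/, /l/ (no codas are permitted; onsets are limited to one consonant).

2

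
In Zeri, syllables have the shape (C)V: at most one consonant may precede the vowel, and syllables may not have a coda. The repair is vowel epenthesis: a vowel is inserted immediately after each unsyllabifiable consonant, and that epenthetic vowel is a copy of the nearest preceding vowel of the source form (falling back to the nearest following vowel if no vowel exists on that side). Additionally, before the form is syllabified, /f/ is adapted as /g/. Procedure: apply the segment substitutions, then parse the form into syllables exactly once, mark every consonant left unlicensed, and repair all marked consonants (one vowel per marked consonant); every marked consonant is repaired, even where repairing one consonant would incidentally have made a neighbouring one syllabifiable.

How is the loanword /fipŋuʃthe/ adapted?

gipiŋuʃutuhe

Substitution: /f/ → /g/, giving /gipŋuʃthe/.
The consonants /p/, /ʃ/, /t/ cannot be parsed into a legal (C)V syllable (no codas are permitted; onsets are limited to one consonant).
Each unlicensed consonant becomes the onset of a new syllable: /p/ → /pi/, /ʃ/ → /ʃu/, /t/ → /tu/.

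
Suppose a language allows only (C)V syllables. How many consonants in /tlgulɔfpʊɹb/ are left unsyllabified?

The consonants /t/, /l/, /f/, /ɹ/, /b/ cannot be parsed into a legal (C)V syllable (no codas are permitted; onsets are limited to one consonant).

5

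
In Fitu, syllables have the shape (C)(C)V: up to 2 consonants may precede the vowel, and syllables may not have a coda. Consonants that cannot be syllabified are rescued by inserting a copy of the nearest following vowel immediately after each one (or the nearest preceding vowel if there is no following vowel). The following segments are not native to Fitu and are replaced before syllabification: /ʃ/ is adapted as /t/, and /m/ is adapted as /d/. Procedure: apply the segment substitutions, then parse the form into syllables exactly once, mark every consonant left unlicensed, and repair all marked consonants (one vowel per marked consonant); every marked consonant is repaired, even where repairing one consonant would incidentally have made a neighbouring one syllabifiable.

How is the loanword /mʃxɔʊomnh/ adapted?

dɔtxɔʊodonoho

Substitution: /m/ → /d/, /ʃ/ → /t/, giving /dtxɔʊodnh/.
Syllabifying with onset maximization leaves /d/, /d/, /n/, /h/ stranded (no codas are permitted; onsets may contain at most 2 consonants).
Inserting the epenthetic vowel yields /d/ → /dɔ/, /d/ → /do/, /n/ → /no/, /h/ → /ho/.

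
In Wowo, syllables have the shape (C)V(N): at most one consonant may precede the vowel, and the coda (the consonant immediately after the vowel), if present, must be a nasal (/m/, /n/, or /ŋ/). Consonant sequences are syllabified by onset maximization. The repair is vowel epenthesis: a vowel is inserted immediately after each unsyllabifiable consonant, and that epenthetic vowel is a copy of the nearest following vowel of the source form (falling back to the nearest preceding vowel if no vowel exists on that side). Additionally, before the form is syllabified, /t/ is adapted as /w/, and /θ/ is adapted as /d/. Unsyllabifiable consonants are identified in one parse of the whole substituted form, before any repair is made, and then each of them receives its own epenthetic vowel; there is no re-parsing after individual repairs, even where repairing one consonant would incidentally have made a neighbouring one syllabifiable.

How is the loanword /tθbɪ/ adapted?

wɪdɪbɪ

Substitution: /t/ → /w/, /θ/ → /d/, giving /wdbɪ/.
Under (C)V(N), the unsyllabifiable consonants are /w/, /d/ (only a nasal (/m/, /n/, or /ŋ/) is licensed in coda position; onsets are limited to one consonant).
Inserting the epenthetic vowel yields /w/ → /wɪ/, /d/ → /dɪ/.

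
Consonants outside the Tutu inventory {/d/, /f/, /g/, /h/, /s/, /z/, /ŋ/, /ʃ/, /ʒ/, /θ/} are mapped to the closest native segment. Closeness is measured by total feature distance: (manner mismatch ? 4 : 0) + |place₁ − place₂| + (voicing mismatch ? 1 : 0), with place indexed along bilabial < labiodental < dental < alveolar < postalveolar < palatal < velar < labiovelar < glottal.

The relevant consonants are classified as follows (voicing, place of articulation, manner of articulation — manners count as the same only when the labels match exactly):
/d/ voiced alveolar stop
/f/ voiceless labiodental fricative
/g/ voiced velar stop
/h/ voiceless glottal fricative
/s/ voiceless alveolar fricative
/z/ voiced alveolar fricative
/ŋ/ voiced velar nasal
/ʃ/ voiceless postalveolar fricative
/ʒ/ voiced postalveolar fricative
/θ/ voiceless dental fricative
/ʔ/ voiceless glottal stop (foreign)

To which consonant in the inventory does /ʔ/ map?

/g/ is closest: same manner (stop), place distance 2 (glottal→velar), voicing differs (+1); total 3. Next closest is /h/ at distance 4.

g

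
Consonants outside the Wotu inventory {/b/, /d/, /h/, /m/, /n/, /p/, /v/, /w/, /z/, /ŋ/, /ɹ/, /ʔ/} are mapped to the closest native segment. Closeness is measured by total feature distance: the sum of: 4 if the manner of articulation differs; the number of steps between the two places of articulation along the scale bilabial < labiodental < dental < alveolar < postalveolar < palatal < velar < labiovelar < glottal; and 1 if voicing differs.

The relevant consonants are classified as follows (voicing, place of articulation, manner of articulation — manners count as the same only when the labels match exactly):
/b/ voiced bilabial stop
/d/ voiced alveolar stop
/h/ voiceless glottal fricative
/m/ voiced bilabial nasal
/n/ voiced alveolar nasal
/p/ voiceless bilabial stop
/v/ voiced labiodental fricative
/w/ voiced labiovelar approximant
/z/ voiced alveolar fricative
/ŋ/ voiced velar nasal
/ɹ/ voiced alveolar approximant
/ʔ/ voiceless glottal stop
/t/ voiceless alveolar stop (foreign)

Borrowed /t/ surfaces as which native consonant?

d

/d/ is closest: same manner (stop), place distance 0 (alveolar→alveolar), voicing differs (+1); total 1. Next closest is /p/ at distance 3.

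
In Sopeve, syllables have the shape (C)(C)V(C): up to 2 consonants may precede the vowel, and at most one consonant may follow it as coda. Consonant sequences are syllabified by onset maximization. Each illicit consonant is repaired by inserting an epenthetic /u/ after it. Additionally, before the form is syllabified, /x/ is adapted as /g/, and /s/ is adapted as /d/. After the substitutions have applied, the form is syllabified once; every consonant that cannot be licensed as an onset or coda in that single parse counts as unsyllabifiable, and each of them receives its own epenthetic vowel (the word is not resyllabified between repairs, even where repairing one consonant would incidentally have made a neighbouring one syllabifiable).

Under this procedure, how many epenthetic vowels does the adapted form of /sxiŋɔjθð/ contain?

2

After substitution the input is /dgiŋɔjθð/.
The unsyllabifiable consonants are /θ/, /ð/; each receives one epenthetic vowel.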